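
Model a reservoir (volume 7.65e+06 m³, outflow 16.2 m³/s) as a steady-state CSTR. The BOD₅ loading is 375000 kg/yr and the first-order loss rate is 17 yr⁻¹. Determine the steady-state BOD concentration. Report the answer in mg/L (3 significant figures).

Outflow Q = 16.2 m³/s × 3.156e+07 s/yr = 5.112e+08 m³/yr.
Steady-state CSTR mass balance: W = Q·C + k·V·C, so C = W/(Q + kV).
Q + kV = 5.112e+08 + 17·7.65e+06 = 6.413e+08 m³/yr.
C = 375000/6.413e+08 = 0.0005848 kg/m³ = 0.5848 mg/L.

0.585 mg/L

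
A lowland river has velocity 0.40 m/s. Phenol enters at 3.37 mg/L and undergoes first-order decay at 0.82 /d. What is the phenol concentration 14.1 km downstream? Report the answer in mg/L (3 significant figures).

2.41 mg/L

Travel time t = 14.1 km / 0.40 m/s = 1.41e+04/0.40 = 3.525e+04 s = 0.408 d.
First-order decay: C = 3.37·exp(−0.82·0.408) = 3.37·0.7157 = 2.412 mg/L.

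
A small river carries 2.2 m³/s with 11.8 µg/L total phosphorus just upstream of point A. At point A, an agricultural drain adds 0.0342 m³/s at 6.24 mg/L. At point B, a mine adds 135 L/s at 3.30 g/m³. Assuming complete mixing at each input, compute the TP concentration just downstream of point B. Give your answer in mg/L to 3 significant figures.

0.289 mg/L

11.8 µg/L = 0.0118 mg/L.
After input A: C = (2.2·0.0118 + 0.0342·6.24) / 2.234 = 0.1071 mg/L.
135 L/s = 0.135 m³/s.
After input B: C = (2.234·0.1071 + 0.135·3.3) / 2.369 = 0.2891 mg/L.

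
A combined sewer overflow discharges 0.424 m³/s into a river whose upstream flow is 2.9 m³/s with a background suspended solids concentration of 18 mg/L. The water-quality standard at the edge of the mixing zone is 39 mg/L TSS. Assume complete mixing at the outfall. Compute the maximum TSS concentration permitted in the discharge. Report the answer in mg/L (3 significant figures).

Mass balance: 39·3.324 = 0.424·Cₑ + 2.9·18.
Cₑ = (129.6 − 52.2) / 0.424 = 182.6 mg/L.

183 mg/L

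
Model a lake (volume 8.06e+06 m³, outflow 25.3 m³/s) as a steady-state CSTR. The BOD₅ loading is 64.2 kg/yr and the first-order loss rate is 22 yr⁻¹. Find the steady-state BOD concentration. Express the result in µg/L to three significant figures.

0.0658 µg/L

Outflow Q = 25.3 m³/s × 3.156e+07 s/yr = 7.984e+08 m³/yr.
Steady-state CSTR mass balance: W = Q·C + k·V·C, so C = W/(Q + kV).
Q + kV = 7.984e+08 + 22·8.06e+06 = 9.757e+08 m³/yr.
C = 64.2/9.757e+08 = 6.58e-08 kg/m³ = 6.58e-05 mg/L = 0.0658 µg/L.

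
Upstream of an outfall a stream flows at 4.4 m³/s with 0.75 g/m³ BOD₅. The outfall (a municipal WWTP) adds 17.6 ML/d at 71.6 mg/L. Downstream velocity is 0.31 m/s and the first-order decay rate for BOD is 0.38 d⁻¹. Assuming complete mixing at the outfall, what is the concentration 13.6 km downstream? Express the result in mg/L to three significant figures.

3.20 mg/L

17.6 ML/d = 0.2037 m³/s.
After complete mixing, C₀ = (0.2037·71.6 + 4.4·0.75) / 4.604 = 3.885 mg/L.
Travel time t = 1.36e+04 m / 0.31 m/s = 4.387e+04 s = 0.5078 d.
C = 3.885·exp(−0.38·0.5078) = 3.885·0.8245 = 3.203 mg/L.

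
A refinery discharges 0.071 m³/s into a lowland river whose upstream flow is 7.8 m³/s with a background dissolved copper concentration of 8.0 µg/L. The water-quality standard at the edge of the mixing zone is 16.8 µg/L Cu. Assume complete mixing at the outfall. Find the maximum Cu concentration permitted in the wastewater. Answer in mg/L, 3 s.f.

0.984 mg/L

8.0 µg/L = 0.008 mg/L.
16.8 µg/L = 0.0168 mg/L.
Mass balance: 0.0168·7.871 = 0.071·Cₑ + 7.8·0.008.
Cₑ = (0.1322 − 0.0624) / 0.071 = 0.9836 mg/L.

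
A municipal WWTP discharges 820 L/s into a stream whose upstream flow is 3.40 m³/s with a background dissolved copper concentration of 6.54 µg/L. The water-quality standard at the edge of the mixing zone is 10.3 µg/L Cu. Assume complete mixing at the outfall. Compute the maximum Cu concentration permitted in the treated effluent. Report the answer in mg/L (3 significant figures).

820 L/s = 0.82 m³/s.
6.54 µg/L = 0.00654 mg/L.
10.3 µg/L = 0.0103 mg/L.
Mass balance: 0.0103·4.22 = 0.82·Cₑ + 3.4·0.00654.
Cₑ = (0.04347 − 0.02224) / 0.82 = 0.02589 mg/L.

0.0259 mg/L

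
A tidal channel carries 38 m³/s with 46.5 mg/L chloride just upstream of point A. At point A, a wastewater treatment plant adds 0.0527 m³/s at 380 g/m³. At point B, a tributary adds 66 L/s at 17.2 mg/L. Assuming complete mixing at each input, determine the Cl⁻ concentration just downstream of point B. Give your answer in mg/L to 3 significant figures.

46.9 mg/L

After input A: C = (38·46.5 + 0.0527·380) / 38.05 = 46.96 mg/L.
66 L/s = 0.066 m³/s.
After input B: C = (38.05·46.96 + 0.066·17.2) / 38.12 = 46.91 mg/L.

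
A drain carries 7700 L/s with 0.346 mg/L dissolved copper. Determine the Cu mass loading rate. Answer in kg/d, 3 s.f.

7700 L/s = 7.7 m³/s.
Mass flux = Q·C = 7.7 m³/s × 0.346 g/m³ = 2.664 g/s.
= 2.664 g/s × 86.4 = 230.2 kg/d.

230 kg/d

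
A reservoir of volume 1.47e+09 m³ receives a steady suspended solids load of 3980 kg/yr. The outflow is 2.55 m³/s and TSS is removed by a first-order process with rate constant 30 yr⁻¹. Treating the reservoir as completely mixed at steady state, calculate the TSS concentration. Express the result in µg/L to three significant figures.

0.0901 µg/L

Outflow Q = 2.55 m³/s × 3.156e+07 s/yr = 8.047e+07 m³/yr.
Steady-state CSTR mass balance: W = Q·C + k·V·C, so C = W/(Q + kV).
Q + kV = 8.047e+07 + 30·1.47e+09 = 4.418e+10 m³/yr.
C = 3980/4.418e+10 = 9.009e-08 kg/m³ = 9.009e-05 mg/L = 0.09009 µg/L.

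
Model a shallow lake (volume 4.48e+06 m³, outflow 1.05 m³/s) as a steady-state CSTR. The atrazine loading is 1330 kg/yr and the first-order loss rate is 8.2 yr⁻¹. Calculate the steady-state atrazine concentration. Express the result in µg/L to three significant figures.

19.0 µg/L

Outflow Q = 1.05 m³/s × 3.156e+07 s/yr = 3.314e+07 m³/yr.
Steady-state CSTR mass balance: W = Q·C + k·V·C, so C = W/(Q + kV).
Q + kV = 3.314e+07 + 8.2·4.48e+06 = 6.987e+07 m³/yr.
C = 1330/6.987e+07 = 1.903e-05 kg/m³ = 0.01903 mg/L = 19.03 µg/L.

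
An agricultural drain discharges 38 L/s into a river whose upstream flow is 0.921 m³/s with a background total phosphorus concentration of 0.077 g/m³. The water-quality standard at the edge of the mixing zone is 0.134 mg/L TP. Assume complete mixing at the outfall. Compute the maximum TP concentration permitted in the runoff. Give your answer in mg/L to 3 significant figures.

1.52 mg/L

38 L/s = 0.038 m³/s.
Mass balance: 0.134·0.959 = 0.038·Cₑ + 0.921·0.077.
Cₑ = (0.1285 − 0.07092) / 0.038 = 1.516 mg/L.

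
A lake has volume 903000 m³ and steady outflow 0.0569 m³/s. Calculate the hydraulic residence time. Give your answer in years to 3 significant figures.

0.503 yr

Q = 0.0569 m³/s × 3.156e+07 s/yr = 1.796e+06 m³/yr.
Hydraulic residence time τ = V/Q = 903000/1.796e+06 = 0.5029 yr.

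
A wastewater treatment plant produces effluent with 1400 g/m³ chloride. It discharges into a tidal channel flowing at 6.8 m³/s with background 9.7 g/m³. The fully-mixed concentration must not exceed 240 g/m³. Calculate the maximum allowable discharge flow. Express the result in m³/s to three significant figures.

Mass balance at complete mixing: C_std·(Q_w + Q_r) = Q_w·C_e + Q_r·C_b.
Rearranging, Q_w = Q_r·(C_std − C_b)/(C_e − C_std) = 6.8·(240 − 9.7) / (1400 − 240) = 1.35 m³/s.

1.35 m³/s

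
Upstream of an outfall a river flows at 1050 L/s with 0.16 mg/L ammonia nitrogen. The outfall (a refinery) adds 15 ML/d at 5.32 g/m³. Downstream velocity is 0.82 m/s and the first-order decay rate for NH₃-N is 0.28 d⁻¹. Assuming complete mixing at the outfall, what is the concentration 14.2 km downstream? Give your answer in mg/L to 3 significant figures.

0.843 mg/L

15 ML/d = 0.1736 m³/s.
1050 L/s = 1.05 m³/s.
After complete mixing, C₀ = (0.1736·5.32 + 1.05·0.16) / 1.224 = 0.8921 mg/L.
Travel time t = 1.42e+04 m / 0.82 m/s = 1.732e+04 s = 0.2004 d.
C = 0.8921·exp(−0.28·0.2004) = 0.8921·0.9454 = 0.8434 mg/L.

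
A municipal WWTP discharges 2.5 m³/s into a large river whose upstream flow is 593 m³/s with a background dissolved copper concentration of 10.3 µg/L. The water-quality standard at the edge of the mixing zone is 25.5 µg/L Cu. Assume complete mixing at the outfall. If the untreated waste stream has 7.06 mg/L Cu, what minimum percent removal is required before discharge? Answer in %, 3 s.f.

10.3 µg/L = 0.0103 mg/L.
25.5 µg/L = 0.0255 mg/L.
Mass balance: 0.0255·595.5 = 2.5·Cₑ + 593·0.0103.
Cₑ = (15.19 − 6.108) / 2.5 = 3.631 mg/L.
Required removal = 1 − 3.631/7.06 = 48.57 %.

48.6 %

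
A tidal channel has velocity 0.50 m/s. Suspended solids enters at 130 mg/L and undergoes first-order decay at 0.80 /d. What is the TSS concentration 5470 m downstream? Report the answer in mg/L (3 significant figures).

Travel time t = 5470 m / 0.50 m/s = 5470/0.50 = 1.094e+04 s = 0.1266 d.
First-order decay: C = 130·exp(−0.80·0.1266) = 130·0.9037 = 117.5 mg/L.

117 mg/L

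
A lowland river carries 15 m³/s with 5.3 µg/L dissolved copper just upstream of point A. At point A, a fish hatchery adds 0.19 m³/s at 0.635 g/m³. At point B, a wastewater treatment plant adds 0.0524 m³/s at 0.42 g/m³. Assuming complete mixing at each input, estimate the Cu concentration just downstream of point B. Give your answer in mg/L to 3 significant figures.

0.0146 mg/L

5.3 µg/L = 0.0053 mg/L.
After input A: C = (15·0.0053 + 0.19·0.635) / 15.19 = 0.01318 mg/L.
After input B: C = (15.19·0.01318 + 0.0524·0.42) / 15.24 = 0.01458 mg/L.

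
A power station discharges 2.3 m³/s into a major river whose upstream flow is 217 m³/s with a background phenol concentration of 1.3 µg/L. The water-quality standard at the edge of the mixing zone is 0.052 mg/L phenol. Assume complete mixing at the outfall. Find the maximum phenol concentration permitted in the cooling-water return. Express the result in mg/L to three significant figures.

4.84 mg/L

1.3 µg/L = 0.0013 mg/L.
Mass balance: 0.052·219.3 = 2.3·Cₑ + 217·0.0013.
Cₑ = (11.4 − 0.2821) / 2.3 = 4.835 mg/L.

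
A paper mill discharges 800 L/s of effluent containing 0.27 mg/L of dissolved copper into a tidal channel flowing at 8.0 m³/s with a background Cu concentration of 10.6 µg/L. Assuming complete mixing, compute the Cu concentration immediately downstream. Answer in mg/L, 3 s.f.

800 L/s = 0.8 m³/s.
10.6 µg/L = 0.0106 mg/L.
By mass balance at complete mixing, C = (0.8·0.27 + 8·0.0106) / (0.8 + 8) = 0.3008/8.8 = 0.03418 mg/L.

0.0342 mg/L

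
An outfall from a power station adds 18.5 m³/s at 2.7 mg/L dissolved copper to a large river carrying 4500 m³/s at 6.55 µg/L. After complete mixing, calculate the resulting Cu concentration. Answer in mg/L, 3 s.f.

0.0176 mg/L

6.55 µg/L = 0.00655 mg/L.
Flow-weighted mixing gives C = (18.5·2.7 + 4500·0.00655) / (18.5 + 4500) = 79.43/4518 = 0.01758 mg/L.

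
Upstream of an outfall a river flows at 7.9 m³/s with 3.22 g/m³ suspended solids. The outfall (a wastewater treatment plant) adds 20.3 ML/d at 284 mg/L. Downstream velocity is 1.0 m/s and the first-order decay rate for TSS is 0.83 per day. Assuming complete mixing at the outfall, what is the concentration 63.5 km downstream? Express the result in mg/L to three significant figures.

20.3 ML/d = 0.235 m³/s.
After complete mixing, C₀ = (0.235·284 + 7.9·3.22) / 8.135 = 11.33 mg/L.
Travel time t = 6.35e+04 m / 1.0 m/s = 6.35e+04 s = 0.735 d.
C = 11.33·exp(−0.83·0.735) = 11.33·0.5433 = 6.156 mg/L.

6.16 mg/L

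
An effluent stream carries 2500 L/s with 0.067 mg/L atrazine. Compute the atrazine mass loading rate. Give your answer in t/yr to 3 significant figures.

5.29 t/yr

2500 L/s = 2.5 m³/s.
Mass flux = Q·C = 2.5 m³/s × 0.067 g/m³ = 0.1675 g/s.
= 0.1675 g/s × 31.56 = 5.286 t/yr.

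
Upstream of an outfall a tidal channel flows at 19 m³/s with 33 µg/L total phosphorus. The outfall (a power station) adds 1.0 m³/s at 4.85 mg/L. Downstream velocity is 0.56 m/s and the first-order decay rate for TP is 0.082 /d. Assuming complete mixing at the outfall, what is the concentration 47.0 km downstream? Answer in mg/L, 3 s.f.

0.253 mg/L

33 µg/L = 0.033 mg/L.
After complete mixing, C₀ = (1·4.85 + 19·0.033) / 20 = 0.2738 mg/L.
Travel time t = 4.7e+04 m / 0.56 m/s = 8.393e+04 s = 0.9714 d.
C = 0.2738·exp(−0.082·0.9714) = 0.2738·0.9234 = 0.2529 mg/L.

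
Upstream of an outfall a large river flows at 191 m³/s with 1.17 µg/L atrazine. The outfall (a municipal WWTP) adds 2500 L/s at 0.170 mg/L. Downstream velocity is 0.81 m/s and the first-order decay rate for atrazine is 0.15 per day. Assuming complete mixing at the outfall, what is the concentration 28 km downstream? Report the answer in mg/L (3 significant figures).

2500 L/s = 2.5 m³/s.
1.17 µg/L = 0.00117 mg/L.
After complete mixing, C₀ = (2.5·0.17 + 191·0.00117) / 193.5 = 0.003351 mg/L.
Travel time t = 2.8e+04 m / 0.81 m/s = 3.457e+04 s = 0.4001 d.
C = 0.003351·exp(−0.15·0.4001) = 0.003351·0.9418 = 0.003156 mg/L.

0.00316 mg/L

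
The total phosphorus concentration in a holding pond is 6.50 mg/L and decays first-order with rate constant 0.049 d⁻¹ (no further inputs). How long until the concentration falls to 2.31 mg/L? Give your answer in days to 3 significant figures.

21.1 d

t = ln(C₀/C)/k = ln(6.50/2.31)/0.049 = 1.035/0.049 = 21.11 d.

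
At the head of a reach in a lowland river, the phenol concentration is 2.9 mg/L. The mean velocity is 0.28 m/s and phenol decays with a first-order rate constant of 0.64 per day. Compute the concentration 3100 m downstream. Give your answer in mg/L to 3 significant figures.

Travel time t = 3100 m / 0.28 m/s = 3100/0.28 = 1.107e+04 s = 0.1281 d.
First-order decay: C = 2.9·exp(−0.64·0.1281) = 2.9·0.9213 = 2.672 mg/L.

2.67 mg/L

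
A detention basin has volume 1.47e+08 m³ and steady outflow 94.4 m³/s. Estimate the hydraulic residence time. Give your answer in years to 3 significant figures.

Q = 94.4 m³/s × 3.156e+07 s/yr = 2.979e+09 m³/yr.
Hydraulic residence time τ = V/Q = 1.47e+08/2.979e+09 = 0.04934 yr.

0.0493 yr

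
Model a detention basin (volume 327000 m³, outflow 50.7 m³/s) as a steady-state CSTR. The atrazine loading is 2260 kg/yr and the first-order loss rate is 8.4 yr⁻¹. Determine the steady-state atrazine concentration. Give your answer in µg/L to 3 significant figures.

1.41 µg/L

Outflow Q = 50.7 m³/s × 3.156e+07 s/yr = 1.6e+09 m³/yr.
Steady-state CSTR mass balance: W = Q·C + k·V·C, so C = W/(Q + kV).
Q + kV = 1.6e+09 + 8.4·327000 = 1.603e+09 m³/yr.
C = 2260/1.603e+09 = 1.41e-06 kg/m³ = 0.00141 mg/L = 1.41 µg/L.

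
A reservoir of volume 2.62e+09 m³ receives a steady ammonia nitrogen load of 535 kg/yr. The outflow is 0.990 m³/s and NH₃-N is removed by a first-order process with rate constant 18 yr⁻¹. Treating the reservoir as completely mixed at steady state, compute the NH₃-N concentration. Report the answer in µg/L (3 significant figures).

Outflow Q = 0.990 m³/s × 3.156e+07 s/yr = 3.124e+07 m³/yr.
Steady-state CSTR mass balance: W = Q·C + k·V·C, so C = W/(Q + kV).
Q + kV = 3.124e+07 + 18·2.62e+09 = 4.719e+10 m³/yr.
C = 535/4.719e+10 = 1.134e-08 kg/m³ = 1.134e-05 mg/L = 0.01134 µg/L.

0.0113 µg/L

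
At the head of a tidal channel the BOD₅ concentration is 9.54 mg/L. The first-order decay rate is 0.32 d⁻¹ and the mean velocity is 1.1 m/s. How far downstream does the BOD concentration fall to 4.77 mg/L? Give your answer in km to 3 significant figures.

206 km

From C = C₀·e^(−kt), t = ln(C₀/C)/k = ln(9.54/4.77)/0.32 = 0.6931/0.32 = 2.166 d.
Distance = v·t = 1.1 m/s × 1.871e+05 s = 2.059e+05 m = 205.9 km.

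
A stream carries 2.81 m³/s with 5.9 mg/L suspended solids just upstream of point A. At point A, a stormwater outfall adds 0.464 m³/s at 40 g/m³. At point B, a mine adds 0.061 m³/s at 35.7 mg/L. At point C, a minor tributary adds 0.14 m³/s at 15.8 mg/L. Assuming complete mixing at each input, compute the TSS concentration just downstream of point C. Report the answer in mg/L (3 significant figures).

After input A: C = (2.81·5.9 + 0.464·40) / 3.274 = 10.73 mg/L.
After input B: C = (3.274·10.73 + 0.061·35.7) / 3.335 = 11.19 mg/L.
After input C: C = (3.335·11.19 + 0.14·15.8) / 3.475 = 11.38 mg/L.

11.4 mg/L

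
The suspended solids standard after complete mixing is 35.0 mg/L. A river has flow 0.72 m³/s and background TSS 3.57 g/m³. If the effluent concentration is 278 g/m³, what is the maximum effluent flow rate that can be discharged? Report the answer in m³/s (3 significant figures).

0.0931 m³/s

Mass balance at complete mixing: C_std·(Q_w + Q_r) = Q_w·C_e + Q_r·C_b.
Rearranging, Q_w = Q_r·(C_std − C_b)/(C_e − C_std) = 0.72·(35 − 3.57) / (278 − 35) = 0.09313 m³/s.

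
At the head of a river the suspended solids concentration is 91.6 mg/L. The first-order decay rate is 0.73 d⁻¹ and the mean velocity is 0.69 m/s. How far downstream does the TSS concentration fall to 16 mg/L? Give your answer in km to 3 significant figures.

From C = C₀·e^(−kt), t = ln(C₀/C)/k = ln(91.6/16)/0.73 = 1.745/0.73 = 2.39 d.
Distance = v·t = 0.69 m/s × 2.065e+05 s = 1.425e+05 m = 142.5 km.

142 km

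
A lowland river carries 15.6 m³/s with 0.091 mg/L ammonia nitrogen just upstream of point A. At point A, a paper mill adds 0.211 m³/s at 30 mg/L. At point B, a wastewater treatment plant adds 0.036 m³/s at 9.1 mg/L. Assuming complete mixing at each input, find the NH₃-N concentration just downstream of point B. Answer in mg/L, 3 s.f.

After input A: C = (15.6·0.091 + 0.211·30) / 15.81 = 0.4901 mg/L.
After input B: C = (15.81·0.4901 + 0.036·9.1) / 15.85 = 0.5097 mg/L.

0.510 mg/L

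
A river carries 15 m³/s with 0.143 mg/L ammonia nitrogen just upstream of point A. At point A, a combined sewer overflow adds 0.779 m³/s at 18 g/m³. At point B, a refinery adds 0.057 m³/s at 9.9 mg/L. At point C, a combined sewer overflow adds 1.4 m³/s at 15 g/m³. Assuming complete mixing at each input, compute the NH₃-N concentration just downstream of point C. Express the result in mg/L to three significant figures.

2.19 mg/L

After input A: C = (15·0.143 + 0.779·18) / 15.78 = 1.025 mg/L.
After input B: C = (15.78·1.025 + 0.057·9.9) / 15.84 = 1.057 mg/L.
After input C: C = (15.84·1.057 + 1.4·15) / 17.24 = 2.189 mg/L.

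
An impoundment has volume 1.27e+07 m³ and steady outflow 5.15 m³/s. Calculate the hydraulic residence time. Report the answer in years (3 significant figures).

Q = 5.15 m³/s × 3.156e+07 s/yr = 1.625e+08 m³/yr.
Hydraulic residence time τ = V/Q = 1.27e+07/1.625e+08 = 0.07814 yr.

0.0781 yr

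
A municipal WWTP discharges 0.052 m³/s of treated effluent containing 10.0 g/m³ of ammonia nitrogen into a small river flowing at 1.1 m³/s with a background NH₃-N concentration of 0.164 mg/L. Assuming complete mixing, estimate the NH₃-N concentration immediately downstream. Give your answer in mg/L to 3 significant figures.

0.608 mg/L

Flow-weighted mixing gives C = (0.052·10 + 1.1·0.164) / (0.052 + 1.1) = 0.7004/1.152 = 0.608 mg/L.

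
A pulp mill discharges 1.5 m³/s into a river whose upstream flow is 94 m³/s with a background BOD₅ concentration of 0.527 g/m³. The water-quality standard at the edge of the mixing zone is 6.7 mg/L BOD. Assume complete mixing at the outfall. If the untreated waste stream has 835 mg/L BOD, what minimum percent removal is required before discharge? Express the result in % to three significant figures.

52.9 %

Mass balance: 6.7·95.5 = 1.5·Cₑ + 94·0.527.
Cₑ = (639.9 − 49.54) / 1.5 = 393.5 mg/L.
Required removal = 1 − 393.5/835 = 52.87 %.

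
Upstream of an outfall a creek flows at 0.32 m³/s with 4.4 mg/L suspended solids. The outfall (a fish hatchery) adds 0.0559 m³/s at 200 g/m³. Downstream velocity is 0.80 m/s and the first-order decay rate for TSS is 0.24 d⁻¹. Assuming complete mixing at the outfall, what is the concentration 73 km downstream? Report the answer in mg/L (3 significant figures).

26.0 mg/L

After complete mixing, C₀ = (0.0559·200 + 0.32·4.4) / 0.3759 = 33.49 mg/L.
Travel time t = 7.3e+04 m / 0.80 m/s = 9.125e+04 s = 1.056 d.
C = 33.49·exp(−0.24·1.056) = 33.49·0.7761 = 25.99 mg/L.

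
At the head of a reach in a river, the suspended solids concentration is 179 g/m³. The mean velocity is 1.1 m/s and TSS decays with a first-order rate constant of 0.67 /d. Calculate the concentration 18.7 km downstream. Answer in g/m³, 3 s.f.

157 g/m³

Travel time t = 18.7 km / 1.1 m/s = 1.87e+04/1.1 = 1.7e+04 s = 0.1968 d.
First-order decay: C = 179·exp(−0.67·0.1968) = 179·0.8765 = 156.9 g/m³.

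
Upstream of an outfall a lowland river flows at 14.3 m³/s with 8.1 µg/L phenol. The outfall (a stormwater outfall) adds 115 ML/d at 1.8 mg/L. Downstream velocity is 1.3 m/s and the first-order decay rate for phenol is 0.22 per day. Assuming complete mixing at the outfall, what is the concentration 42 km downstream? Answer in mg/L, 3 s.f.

115 ML/d = 1.331 m³/s.
8.1 µg/L = 0.0081 mg/L.
After complete mixing, C₀ = (1.331·1.8 + 14.3·0.0081) / 15.63 = 0.1607 mg/L.
Travel time t = 4.2e+04 m / 1.3 m/s = 3.231e+04 s = 0.3739 d.
C = 0.1607·exp(−0.22·0.3739) = 0.1607·0.921 = 0.148 mg/L.

0.148 mg/L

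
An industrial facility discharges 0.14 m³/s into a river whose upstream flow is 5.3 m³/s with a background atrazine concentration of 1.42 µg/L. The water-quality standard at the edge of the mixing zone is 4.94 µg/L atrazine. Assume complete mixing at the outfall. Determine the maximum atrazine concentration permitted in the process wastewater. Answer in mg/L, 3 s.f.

1.42 µg/L = 0.00142 mg/L.
4.94 µg/L = 0.00494 mg/L.
Mass balance: 0.00494·5.44 = 0.14·Cₑ + 5.3·0.00142.
Cₑ = (0.02687 − 0.007526) / 0.14 = 0.1382 mg/L.

0.138 mg/L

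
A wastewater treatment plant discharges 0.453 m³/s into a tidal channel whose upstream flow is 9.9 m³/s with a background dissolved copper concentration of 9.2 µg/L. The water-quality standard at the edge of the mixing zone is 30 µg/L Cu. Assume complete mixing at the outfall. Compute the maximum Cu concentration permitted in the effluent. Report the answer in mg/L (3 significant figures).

9.2 µg/L = 0.0092 mg/L.
30 µg/L = 0.03 mg/L.
Mass balance: 0.03·10.35 = 0.453·Cₑ + 9.9·0.0092.
Cₑ = (0.3106 − 0.09108) / 0.453 = 0.4846 mg/L.

0.485 mg/L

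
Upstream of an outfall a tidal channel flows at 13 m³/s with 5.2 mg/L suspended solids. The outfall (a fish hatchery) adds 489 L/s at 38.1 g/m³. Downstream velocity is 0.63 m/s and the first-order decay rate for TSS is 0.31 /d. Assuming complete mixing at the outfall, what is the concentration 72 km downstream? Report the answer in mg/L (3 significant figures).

4.24 mg/L

489 L/s = 0.489 m³/s.
After complete mixing, C₀ = (0.489·38.1 + 13·5.2) / 13.49 = 6.393 mg/L.
Travel time t = 7.2e+04 m / 0.63 m/s = 1.143e+05 s = 1.323 d.
C = 6.393·exp(−0.31·1.323) = 6.393·0.6636 = 4.242 mg/L.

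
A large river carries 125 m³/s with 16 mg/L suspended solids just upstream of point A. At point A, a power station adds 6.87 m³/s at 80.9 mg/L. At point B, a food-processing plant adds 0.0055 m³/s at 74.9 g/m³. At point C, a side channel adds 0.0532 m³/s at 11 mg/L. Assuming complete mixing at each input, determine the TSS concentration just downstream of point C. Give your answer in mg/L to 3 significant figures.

19.4 mg/L

After input A: C = (125·16 + 6.87·80.9) / 131.9 = 19.38 mg/L.
After input B: C = (131.9·19.38 + 0.0055·74.9) / 131.9 = 19.38 mg/L.
After input C: C = (131.9·19.38 + 0.0532·11) / 131.9 = 19.38 mg/L.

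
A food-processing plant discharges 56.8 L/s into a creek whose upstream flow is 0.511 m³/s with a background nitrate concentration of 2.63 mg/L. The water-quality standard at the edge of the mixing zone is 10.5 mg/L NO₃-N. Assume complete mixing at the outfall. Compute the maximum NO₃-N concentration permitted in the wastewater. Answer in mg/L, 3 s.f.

56.8 L/s = 0.0568 m³/s.
Mass balance: 10.5·0.5678 = 0.0568·Cₑ + 0.511·2.63.
Cₑ = (5.962 − 1.344) / 0.0568 = 81.3 mg/L.

81.3 mg/L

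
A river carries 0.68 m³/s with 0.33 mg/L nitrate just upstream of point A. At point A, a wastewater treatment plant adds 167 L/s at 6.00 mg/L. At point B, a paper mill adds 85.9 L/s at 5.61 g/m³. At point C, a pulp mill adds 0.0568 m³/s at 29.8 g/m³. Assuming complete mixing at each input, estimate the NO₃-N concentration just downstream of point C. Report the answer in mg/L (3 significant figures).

167 L/s = 0.167 m³/s.
After input A: C = (0.68·0.33 + 0.167·6) / 0.847 = 1.448 mg/L.
85.9 L/s = 0.0859 m³/s.
After input B: C = (0.847·1.448 + 0.0859·5.61) / 0.9329 = 1.831 mg/L.
After input C: C = (0.9329·1.831 + 0.0568·29.8) / 0.9897 = 3.436 mg/L.

3.44 mg/L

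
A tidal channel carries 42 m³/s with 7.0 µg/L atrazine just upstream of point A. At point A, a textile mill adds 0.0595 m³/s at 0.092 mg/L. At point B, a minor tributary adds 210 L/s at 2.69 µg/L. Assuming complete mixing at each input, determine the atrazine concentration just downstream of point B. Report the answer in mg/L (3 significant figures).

0.00710 mg/L

7.0 µg/L = 0.007 mg/L.
After input A: C = (42·0.007 + 0.0595·0.092) / 42.06 = 0.00712 mg/L.
210 L/s = 0.21 m³/s.
2.69 µg/L = 0.00269 mg/L.
After input B: C = (42.06·0.00712 + 0.21·0.00269) / 42.27 = 0.007098 mg/L.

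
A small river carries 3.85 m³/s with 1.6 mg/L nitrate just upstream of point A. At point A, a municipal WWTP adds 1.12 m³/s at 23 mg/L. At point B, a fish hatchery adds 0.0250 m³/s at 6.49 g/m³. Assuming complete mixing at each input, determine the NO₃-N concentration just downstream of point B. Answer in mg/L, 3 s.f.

After input A: C = (3.85·1.6 + 1.12·23) / 4.97 = 6.423 mg/L.
After input B: C = (4.97·6.423 + 0.025·6.49) / 4.995 = 6.423 mg/L.

6.42 mg/L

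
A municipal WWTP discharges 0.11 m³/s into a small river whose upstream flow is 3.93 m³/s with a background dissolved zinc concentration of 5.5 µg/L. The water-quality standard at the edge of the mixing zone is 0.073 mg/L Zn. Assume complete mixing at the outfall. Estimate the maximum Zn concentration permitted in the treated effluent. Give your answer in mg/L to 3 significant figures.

5.5 µg/L = 0.0055 mg/L.
Mass balance: 0.073·4.04 = 0.11·Cₑ + 3.93·0.0055.
Cₑ = (0.2949 − 0.02161) / 0.11 = 2.485 mg/L.

2.48 mg/L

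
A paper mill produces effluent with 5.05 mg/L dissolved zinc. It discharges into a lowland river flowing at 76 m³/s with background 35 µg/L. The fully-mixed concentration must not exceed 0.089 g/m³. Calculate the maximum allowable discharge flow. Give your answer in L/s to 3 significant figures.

827 L/s

35 µg/L = 0.035 mg/L.
Mass balance at complete mixing: C_std·(Q_w + Q_r) = Q_w·C_e + Q_r·C_b.
Rearranging, Q_w = Q_r·(C_std − C_b)/(C_e − C_std) = 76·(0.089 − 0.035) / (5.05 − 0.089) = 0.8273 m³/s.
= 827.3 L/s.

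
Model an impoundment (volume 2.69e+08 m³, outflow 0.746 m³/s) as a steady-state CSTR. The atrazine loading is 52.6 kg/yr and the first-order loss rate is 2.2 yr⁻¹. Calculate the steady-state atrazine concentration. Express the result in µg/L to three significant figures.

0.0855 µg/L

Outflow Q = 0.746 m³/s × 3.156e+07 s/yr = 2.354e+07 m³/yr.
Steady-state CSTR mass balance: W = Q·C + k·V·C, so C = W/(Q + kV).
Q + kV = 2.354e+07 + 2.2·2.69e+08 = 6.153e+08 m³/yr.
C = 52.6/6.153e+08 = 8.548e-08 kg/m³ = 8.548e-05 mg/L = 0.08548 µg/L.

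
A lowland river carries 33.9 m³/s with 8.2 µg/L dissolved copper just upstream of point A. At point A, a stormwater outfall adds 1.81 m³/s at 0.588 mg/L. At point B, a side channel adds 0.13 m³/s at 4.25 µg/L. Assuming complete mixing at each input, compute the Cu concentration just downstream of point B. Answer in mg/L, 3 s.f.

0.0375 mg/L

8.2 µg/L = 0.0082 mg/L.
After input A: C = (33.9·0.0082 + 1.81·0.588) / 35.71 = 0.03759 mg/L.
4.25 µg/L = 0.00425 mg/L.
After input B: C = (35.71·0.03759 + 0.13·0.00425) / 35.84 = 0.03747 mg/L.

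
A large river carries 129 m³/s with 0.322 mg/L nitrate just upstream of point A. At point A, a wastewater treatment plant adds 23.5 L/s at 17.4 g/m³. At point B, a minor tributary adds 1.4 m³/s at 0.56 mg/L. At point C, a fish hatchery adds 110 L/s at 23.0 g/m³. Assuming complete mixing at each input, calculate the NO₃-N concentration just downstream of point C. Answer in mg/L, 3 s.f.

23.5 L/s = 0.0235 m³/s.
After input A: C = (129·0.322 + 0.0235·17.4) / 129 = 0.3251 mg/L.
After input B: C = (129·0.3251 + 1.4·0.56) / 130.4 = 0.3276 mg/L.
110 L/s = 0.11 m³/s.
After input C: C = (130.4·0.3276 + 0.11·23) / 130.5 = 0.3467 mg/L.

0.347 mg/L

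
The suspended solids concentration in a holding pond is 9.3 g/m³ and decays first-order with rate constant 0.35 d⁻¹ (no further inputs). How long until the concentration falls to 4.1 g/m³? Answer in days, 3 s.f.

2.34 d

t = ln(C₀/C)/k = ln(9.3/4.1)/0.35 = 0.819/0.35 = 2.34 d.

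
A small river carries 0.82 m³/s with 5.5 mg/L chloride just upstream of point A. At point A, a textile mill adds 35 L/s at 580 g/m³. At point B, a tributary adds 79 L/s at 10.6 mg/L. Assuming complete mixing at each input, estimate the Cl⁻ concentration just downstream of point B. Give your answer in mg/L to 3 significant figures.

27.5 mg/L

35 L/s = 0.035 m³/s.
After input A: C = (0.82·5.5 + 0.035·580) / 0.855 = 29.02 mg/L.
79 L/s = 0.079 m³/s.
After input B: C = (0.855·29.02 + 0.079·10.6) / 0.934 = 27.46 mg/L.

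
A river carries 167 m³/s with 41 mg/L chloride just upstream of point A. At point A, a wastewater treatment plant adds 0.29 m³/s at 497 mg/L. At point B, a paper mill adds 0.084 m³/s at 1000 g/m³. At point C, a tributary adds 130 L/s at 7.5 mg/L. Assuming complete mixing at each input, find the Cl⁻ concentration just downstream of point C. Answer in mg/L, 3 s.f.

After input A: C = (167·41 + 0.29·497) / 167.3 = 41.79 mg/L.
After input B: C = (167.3·41.79 + 0.084·1000) / 167.4 = 42.27 mg/L.
130 L/s = 0.13 m³/s.
After input C: C = (167.4·42.27 + 0.13·7.5) / 167.5 = 42.24 mg/L.

42.2 mg/L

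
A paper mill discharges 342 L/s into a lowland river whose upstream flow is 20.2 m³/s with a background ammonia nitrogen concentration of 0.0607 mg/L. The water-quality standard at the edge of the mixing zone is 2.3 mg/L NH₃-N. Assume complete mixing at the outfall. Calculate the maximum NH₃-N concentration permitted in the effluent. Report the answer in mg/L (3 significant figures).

342 L/s = 0.342 m³/s.
Mass balance: 2.3·20.54 = 0.342·Cₑ + 20.2·0.0607.
Cₑ = (47.25 − 1.226) / 0.342 = 134.6 mg/L.

135 mg/L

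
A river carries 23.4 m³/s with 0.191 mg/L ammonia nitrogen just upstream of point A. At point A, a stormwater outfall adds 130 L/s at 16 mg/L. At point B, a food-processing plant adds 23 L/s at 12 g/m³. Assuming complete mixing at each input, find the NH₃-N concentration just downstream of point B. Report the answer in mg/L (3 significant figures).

0.290 mg/L

130 L/s = 0.13 m³/s.
After input A: C = (23.4·0.191 + 0.13·16) / 23.53 = 0.2783 mg/L.
23 L/s = 0.023 m³/s.
After input B: C = (23.53·0.2783 + 0.023·12) / 23.55 = 0.2898 mg/L.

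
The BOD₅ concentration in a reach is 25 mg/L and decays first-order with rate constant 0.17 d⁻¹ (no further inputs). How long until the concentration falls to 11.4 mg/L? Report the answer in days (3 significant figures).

t = ln(C₀/C)/k = ln(25/11.4)/0.17 = 0.7853/0.17 = 4.619 d.

4.62 d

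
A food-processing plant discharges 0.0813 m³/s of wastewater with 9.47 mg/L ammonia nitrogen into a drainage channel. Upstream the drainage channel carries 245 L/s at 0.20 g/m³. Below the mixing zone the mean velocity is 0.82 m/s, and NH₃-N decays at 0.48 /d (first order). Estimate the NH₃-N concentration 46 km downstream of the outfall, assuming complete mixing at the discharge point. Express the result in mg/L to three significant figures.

245 L/s = 0.245 m³/s.
After complete mixing, C₀ = (0.0813·9.47 + 0.245·0.2) / 0.3263 = 2.51 mg/L.
Travel time t = 4.6e+04 m / 0.82 m/s = 5.61e+04 s = 0.6493 d.
C = 2.51·exp(−0.48·0.6493) = 2.51·0.7322 = 1.838 mg/L.

1.84 mg/L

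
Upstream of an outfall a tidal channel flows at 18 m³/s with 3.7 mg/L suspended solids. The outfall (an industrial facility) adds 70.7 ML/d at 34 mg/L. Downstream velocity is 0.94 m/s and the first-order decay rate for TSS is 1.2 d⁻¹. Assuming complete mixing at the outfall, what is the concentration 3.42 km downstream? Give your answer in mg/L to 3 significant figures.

4.77 mg/L

70.7 ML/d = 0.8183 m³/s.
After complete mixing, C₀ = (0.8183·34 + 18·3.7) / 18.82 = 5.018 mg/L.
Travel time t = 3420 m / 0.94 m/s = 3638 s = 0.04211 d.
C = 5.018·exp(−1.2·0.04211) = 5.018·0.9507 = 4.77 mg/L.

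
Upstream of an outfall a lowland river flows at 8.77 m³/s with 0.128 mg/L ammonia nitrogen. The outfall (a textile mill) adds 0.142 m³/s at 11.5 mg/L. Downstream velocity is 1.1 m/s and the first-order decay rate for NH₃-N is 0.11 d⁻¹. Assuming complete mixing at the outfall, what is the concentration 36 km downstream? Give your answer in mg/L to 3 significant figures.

After complete mixing, C₀ = (0.142·11.5 + 8.77·0.128) / 8.912 = 0.3092 mg/L.
Travel time t = 3.6e+04 m / 1.1 m/s = 3.273e+04 s = 0.3788 d.
C = 0.3092·exp(−0.11·0.3788) = 0.3092·0.9592 = 0.2966 mg/L.

0.297 mg/L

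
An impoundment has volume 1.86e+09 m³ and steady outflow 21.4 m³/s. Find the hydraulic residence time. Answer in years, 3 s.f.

2.75 yr

Q = 21.4 m³/s × 3.156e+07 s/yr = 6.753e+08 m³/yr.
Hydraulic residence time τ = V/Q = 1.86e+09/6.753e+08 = 2.754 yr.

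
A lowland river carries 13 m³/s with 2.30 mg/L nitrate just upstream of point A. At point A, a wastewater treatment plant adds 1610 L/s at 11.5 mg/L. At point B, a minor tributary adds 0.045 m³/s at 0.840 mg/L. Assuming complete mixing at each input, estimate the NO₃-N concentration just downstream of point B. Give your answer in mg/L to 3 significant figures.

1610 L/s = 1.61 m³/s.
After input A: C = (13·2.3 + 1.61·11.5) / 14.61 = 3.314 mg/L.
After input B: C = (14.61·3.314 + 0.045·0.84) / 14.65 = 3.306 mg/L.

3.31 mg/L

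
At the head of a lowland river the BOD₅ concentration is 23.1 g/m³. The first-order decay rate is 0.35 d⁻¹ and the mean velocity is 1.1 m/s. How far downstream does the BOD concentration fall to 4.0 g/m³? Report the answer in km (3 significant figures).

From C = C₀·e^(−kt), t = ln(C₀/C)/k = ln(23.1/4.0)/0.35 = 1.754/0.35 = 5.01 d.
Distance = v·t = 1.1 m/s × 4.329e+05 s = 4.762e+05 m = 476.2 km.

476 km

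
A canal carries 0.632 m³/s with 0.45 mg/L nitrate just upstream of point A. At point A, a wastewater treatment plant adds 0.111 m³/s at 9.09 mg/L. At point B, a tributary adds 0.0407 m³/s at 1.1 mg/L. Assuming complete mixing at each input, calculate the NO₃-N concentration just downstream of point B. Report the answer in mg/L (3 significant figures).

1.71 mg/L

After input A: C = (0.632·0.45 + 0.111·9.09) / 0.743 = 1.741 mg/L.
After input B: C = (0.743·1.741 + 0.0407·1.1) / 0.7837 = 1.707 mg/L.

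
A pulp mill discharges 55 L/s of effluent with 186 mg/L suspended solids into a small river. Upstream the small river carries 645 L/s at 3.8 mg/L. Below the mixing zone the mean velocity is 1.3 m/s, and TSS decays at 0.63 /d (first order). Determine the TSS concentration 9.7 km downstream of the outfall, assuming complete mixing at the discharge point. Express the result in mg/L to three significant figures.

55 L/s = 0.055 m³/s.
645 L/s = 0.645 m³/s.
After complete mixing, C₀ = (0.055·186 + 0.645·3.8) / 0.7 = 18.12 mg/L.
Travel time t = 9700 m / 1.3 m/s = 7462 s = 0.08636 d.
C = 18.12·exp(−0.63·0.08636) = 18.12·0.947 = 17.16 mg/L.

17.2 mg/L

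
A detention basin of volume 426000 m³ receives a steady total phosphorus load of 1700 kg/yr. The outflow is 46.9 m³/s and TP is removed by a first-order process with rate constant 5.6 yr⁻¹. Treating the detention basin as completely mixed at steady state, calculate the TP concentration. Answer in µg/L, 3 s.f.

Outflow Q = 46.9 m³/s × 3.156e+07 s/yr = 1.48e+09 m³/yr.
Steady-state CSTR mass balance: W = Q·C + k·V·C, so C = W/(Q + kV).
Q + kV = 1.48e+09 + 5.6·426000 = 1.482e+09 m³/yr.
C = 1700/1.482e+09 = 1.147e-06 kg/m³ = 0.001147 mg/L = 1.147 µg/L.

1.15 µg/L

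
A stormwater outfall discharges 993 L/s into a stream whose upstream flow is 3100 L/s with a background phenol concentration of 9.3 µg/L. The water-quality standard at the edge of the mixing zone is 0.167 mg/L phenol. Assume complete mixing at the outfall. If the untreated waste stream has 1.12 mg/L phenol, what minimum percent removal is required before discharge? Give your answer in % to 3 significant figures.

993 L/s = 0.993 m³/s.
3100 L/s = 3.1 m³/s.
9.3 µg/L = 0.0093 mg/L.
Mass balance: 0.167·4.093 = 0.993·Cₑ + 3.1·0.0093.
Cₑ = (0.6835 − 0.02883) / 0.993 = 0.6593 mg/L.
Required removal = 1 − 0.6593/1.12 = 41.13 %.

41.1 %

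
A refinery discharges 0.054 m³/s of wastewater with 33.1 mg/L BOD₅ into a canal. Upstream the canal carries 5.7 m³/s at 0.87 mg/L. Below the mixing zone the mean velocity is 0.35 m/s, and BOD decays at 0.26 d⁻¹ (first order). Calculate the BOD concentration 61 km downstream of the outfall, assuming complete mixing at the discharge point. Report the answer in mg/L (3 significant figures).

0.694 mg/L

After complete mixing, C₀ = (0.054·33.1 + 5.7·0.87) / 5.754 = 1.172 mg/L.
Travel time t = 6.1e+04 m / 0.35 m/s = 1.743e+05 s = 2.017 d.
C = 1.172·exp(−0.26·2.017) = 1.172·0.5919 = 0.6939 mg/L.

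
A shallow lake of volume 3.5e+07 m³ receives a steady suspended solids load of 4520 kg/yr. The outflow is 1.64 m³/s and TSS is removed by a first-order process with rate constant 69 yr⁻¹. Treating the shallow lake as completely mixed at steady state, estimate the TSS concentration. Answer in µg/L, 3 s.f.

1.83 µg/L

Outflow Q = 1.64 m³/s × 3.156e+07 s/yr = 5.175e+07 m³/yr.
Steady-state CSTR mass balance: W = Q·C + k·V·C, so C = W/(Q + kV).
Q + kV = 5.175e+07 + 69·3.5e+07 = 2.467e+09 m³/yr.
C = 4520/2.467e+09 = 1.832e-06 kg/m³ = 0.001832 mg/L = 1.832 µg/L.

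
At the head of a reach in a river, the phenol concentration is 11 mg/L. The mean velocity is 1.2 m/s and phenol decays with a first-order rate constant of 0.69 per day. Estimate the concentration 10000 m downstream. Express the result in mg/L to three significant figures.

10.3 mg/L

Travel time t = 10000 m / 1.2 m/s = 1e+04/1.2 = 8333 s = 0.09645 d.
First-order decay: C = 11·exp(−0.69·0.09645) = 11·0.9356 = 10.29 mg/L.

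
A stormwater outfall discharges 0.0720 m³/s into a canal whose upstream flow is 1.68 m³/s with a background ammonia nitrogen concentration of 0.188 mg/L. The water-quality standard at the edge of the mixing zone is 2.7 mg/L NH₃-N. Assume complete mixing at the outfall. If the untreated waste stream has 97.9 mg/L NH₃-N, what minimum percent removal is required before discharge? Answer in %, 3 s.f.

37.4 %

Mass balance: 2.7·1.752 = 0.072·Cₑ + 1.68·0.188.
Cₑ = (4.73 − 0.3158) / 0.072 = 61.31 mg/L.
Required removal = 1 − 61.31/97.9 = 37.37 %.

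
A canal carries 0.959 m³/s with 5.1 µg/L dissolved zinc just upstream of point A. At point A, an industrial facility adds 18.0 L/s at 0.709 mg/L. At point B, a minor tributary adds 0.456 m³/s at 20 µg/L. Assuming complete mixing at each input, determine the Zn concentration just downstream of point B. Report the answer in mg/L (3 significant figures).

0.0187 mg/L

5.1 µg/L = 0.0051 mg/L.
18.0 L/s = 0.018 m³/s.
After input A: C = (0.959·0.0051 + 0.018·0.709) / 0.977 = 0.01807 mg/L.
20 µg/L = 0.02 mg/L.
After input B: C = (0.977·0.01807 + 0.456·0.02) / 1.433 = 0.01868 mg/L.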